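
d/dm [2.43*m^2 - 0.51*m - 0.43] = 4.86*m - 0.51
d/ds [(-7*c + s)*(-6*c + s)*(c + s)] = 29*c^2 - 24*c*s + 3*s^2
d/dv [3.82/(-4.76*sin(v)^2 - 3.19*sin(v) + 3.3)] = (36.3664*sin(v) + 12.1858)*cos(v)/(4.76*sin(v)^2 + 3.19*sin(v) - 3.3)^2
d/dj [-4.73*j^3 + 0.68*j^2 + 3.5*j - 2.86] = -14.19*j^2 + 1.36*j + 3.5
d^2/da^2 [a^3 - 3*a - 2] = 6*a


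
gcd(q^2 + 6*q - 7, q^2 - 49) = q + 7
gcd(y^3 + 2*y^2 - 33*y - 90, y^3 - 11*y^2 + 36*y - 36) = y - 6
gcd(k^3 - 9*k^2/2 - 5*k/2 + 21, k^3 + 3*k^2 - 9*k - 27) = k - 3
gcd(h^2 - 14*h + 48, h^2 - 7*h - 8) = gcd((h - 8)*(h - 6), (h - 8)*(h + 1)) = h - 8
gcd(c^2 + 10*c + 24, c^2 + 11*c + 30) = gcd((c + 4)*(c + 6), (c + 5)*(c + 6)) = c + 6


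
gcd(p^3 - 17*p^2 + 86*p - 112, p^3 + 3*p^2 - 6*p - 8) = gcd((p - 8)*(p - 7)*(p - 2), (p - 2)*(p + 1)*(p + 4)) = p - 2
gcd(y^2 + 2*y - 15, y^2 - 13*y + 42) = 1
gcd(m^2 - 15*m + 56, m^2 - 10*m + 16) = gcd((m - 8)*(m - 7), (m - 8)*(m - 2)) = m - 8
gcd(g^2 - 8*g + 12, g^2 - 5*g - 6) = g - 6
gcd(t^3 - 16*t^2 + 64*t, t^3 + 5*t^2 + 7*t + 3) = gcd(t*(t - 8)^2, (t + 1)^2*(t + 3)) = 1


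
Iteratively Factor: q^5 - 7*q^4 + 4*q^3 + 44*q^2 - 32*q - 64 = (q + 2)*(q^4 - 9*q^3 + 22*q^2 - 32) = (q + 1)*(q + 2)*(q^3 - 10*q^2 + 32*q - 32) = (q - 4)*(q + 1)*(q + 2)*(q^2 - 6*q + 8) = (q - 4)^2*(q + 1)*(q + 2)*(q - 2)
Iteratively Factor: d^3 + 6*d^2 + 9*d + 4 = (d + 1)*(d^2 + 5*d + 4) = (d + 1)^2*(d + 4)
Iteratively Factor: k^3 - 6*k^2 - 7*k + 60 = (k - 5)*(k^2 - k - 12) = (k - 5)*(k - 4)*(k + 3)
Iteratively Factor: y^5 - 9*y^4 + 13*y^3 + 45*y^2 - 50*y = (y + 2)*(y^4 - 11*y^3 + 35*y^2 - 25*y) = (y - 5)*(y + 2)*(y^3 - 6*y^2 + 5*y) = (y - 5)^2*(y + 2)*(y^2 - y) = (y - 5)^2*(y - 1)*(y + 2)*(y)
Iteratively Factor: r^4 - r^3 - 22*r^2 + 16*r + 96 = (r + 4)*(r^3 - 5*r^2 - 2*r + 24) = (r - 3)*(r + 4)*(r^2 - 2*r - 8) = (r - 3)*(r + 2)*(r + 4)*(r - 4)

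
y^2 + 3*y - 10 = (y - 2)*(y + 5)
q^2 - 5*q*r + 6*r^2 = (q - 3*r)*(q - 2*r)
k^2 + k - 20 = (k - 4)*(k + 5)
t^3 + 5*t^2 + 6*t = t*(t + 2)*(t + 3)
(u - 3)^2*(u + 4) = u^3 - 2*u^2 - 15*u + 36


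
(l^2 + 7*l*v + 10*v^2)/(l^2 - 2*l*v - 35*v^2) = (-l - 2*v)/(-l + 7*v)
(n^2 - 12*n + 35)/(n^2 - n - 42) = (n - 5)/(n + 6)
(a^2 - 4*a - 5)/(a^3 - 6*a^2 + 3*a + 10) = 1/(a - 2)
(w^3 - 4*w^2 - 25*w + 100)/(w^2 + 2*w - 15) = (w^2 - 9*w + 20)/(w - 3)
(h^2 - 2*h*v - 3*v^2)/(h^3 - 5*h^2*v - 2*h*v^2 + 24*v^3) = (-h - v)/(-h^2 + 2*h*v + 8*v^2)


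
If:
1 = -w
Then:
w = -1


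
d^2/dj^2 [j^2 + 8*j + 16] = 2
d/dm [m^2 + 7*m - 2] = 2*m + 7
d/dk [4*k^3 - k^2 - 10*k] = 12*k^2 - 2*k - 10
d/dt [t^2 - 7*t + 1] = 2*t - 7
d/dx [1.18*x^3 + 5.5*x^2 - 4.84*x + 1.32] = 3.54*x^2 + 11.0*x - 4.84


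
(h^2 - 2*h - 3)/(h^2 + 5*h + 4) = (h - 3)/(h + 4)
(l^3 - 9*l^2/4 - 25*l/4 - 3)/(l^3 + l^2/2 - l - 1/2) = (4*l^2 - 13*l - 12)/(2*(2*l^2 - l - 1))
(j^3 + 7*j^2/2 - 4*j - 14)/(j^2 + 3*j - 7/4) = 2*(j^2 - 4)/(2*j - 1)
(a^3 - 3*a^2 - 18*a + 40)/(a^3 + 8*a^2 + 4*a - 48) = (a - 5)/(a + 6)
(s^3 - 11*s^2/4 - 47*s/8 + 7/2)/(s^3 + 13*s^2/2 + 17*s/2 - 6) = (s^2 - 9*s/4 - 7)/(s^2 + 7*s + 12)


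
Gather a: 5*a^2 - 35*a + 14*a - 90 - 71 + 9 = 5*a^2 - 21*a - 152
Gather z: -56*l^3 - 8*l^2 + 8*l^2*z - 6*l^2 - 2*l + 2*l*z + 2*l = -56*l^3 - 14*l^2 + z*(8*l^2 + 2*l)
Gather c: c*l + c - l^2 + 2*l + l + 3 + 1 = c*(l + 1) - l^2 + 3*l + 4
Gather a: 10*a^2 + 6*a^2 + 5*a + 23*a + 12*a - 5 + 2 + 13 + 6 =16*a^2 + 40*a + 16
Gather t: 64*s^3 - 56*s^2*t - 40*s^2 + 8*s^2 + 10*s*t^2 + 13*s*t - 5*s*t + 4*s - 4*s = 64*s^3 - 32*s^2 + 10*s*t^2 + t*(-56*s^2 + 8*s)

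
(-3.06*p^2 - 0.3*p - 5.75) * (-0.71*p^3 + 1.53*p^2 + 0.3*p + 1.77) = 2.1726*p^5 - 4.4688*p^4 + 2.7055*p^3 - 14.3037*p^2 - 2.256*p - 10.1775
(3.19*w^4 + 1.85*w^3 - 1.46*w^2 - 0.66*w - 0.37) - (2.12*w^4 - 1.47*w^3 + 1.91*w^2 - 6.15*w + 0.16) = 1.07*w^4 + 3.32*w^3 - 3.37*w^2 + 5.49*w - 0.53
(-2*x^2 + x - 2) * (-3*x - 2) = 6*x^3 + x^2 + 4*x + 4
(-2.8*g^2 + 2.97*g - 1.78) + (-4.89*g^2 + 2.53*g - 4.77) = -7.69*g^2 + 5.5*g - 6.55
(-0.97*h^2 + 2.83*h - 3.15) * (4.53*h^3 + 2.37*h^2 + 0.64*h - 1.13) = -4.3941*h^5 + 10.521*h^4 - 8.1832*h^3 - 4.5582*h^2 - 5.2139*h + 3.5595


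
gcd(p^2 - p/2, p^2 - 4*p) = p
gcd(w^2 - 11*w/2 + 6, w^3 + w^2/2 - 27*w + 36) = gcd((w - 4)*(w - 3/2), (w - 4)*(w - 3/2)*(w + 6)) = w^2 - 11*w/2 + 6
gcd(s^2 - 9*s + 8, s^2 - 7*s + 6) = s - 1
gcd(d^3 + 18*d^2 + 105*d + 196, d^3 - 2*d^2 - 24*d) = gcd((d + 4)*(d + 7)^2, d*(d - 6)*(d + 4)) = d + 4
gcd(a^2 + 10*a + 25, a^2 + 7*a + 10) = a + 5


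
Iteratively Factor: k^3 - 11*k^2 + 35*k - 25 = (k - 5)*(k^2 - 6*k + 5) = (k - 5)*(k - 1)*(k - 5)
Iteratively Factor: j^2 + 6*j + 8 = (j + 2)*(j + 4)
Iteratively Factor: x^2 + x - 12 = (x - 3)*(x + 4)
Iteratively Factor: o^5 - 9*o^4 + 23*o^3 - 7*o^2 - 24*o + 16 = (o - 4)*(o^4 - 5*o^3 + 3*o^2 + 5*o - 4) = (o - 4)*(o - 1)*(o^3 - 4*o^2 - o + 4) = (o - 4)^2*(o - 1)*(o^2 - 1) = (o - 4)^2*(o - 1)^2*(o + 1)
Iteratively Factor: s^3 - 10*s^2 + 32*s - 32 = (s - 4)*(s^2 - 6*s + 8) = (s - 4)*(s - 2)*(s - 4)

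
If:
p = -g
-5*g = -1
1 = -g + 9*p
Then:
No Solution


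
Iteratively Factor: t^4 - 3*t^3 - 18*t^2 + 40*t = (t)*(t^3 - 3*t^2 - 18*t + 40) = t*(t - 5)*(t^2 + 2*t - 8) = t*(t - 5)*(t + 4)*(t - 2)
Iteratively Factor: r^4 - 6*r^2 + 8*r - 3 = (r - 1)*(r^3 + r^2 - 5*r + 3) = (r - 1)*(r + 3)*(r^2 - 2*r + 1) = (r - 1)^2*(r + 3)*(r - 1)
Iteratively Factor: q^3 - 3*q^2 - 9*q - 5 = (q + 1)*(q^2 - 4*q - 5) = (q + 1)^2*(q - 5)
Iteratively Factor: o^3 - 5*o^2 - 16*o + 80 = (o + 4)*(o^2 - 9*o + 20) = (o - 4)*(o + 4)*(o - 5)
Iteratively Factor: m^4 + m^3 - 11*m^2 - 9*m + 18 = (m - 1)*(m^3 + 2*m^2 - 9*m - 18) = (m - 3)*(m - 1)*(m^2 + 5*m + 6) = (m - 3)*(m - 1)*(m + 2)*(m + 3)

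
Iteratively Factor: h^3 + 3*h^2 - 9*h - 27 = (h + 3)*(h^2 - 9) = (h - 3)*(h + 3)*(h + 3)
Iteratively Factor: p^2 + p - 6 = (p + 3)*(p - 2)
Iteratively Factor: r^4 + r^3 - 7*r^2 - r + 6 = (r + 1)*(r^3 - 7*r + 6) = (r + 1)*(r + 3)*(r^2 - 3*r + 2) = (r - 2)*(r + 1)*(r + 3)*(r - 1)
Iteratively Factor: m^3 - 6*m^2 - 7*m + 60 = (m - 4)*(m^2 - 2*m - 15) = (m - 5)*(m - 4)*(m + 3)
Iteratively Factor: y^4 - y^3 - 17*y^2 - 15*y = (y + 3)*(y^3 - 4*y^2 - 5*y) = y*(y + 3)*(y^2 - 4*y - 5) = y*(y + 1)*(y + 3)*(y - 5)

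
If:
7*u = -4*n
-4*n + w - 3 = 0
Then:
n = w/4 - 3/4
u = 3/7 - w/7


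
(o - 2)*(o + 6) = o^2 + 4*o - 12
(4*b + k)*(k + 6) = 4*b*k + 24*b + k^2 + 6*k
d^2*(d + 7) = d^3 + 7*d^2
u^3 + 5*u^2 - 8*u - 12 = (u - 2)*(u + 1)*(u + 6)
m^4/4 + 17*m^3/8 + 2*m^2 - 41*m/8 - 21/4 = (m/2 + 1/2)*(m/2 + 1)*(m - 3/2)*(m + 7)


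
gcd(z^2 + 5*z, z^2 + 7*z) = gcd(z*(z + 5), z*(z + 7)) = z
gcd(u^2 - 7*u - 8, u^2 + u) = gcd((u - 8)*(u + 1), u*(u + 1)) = u + 1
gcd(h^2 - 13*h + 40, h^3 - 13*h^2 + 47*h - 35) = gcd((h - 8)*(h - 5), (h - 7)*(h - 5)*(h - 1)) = h - 5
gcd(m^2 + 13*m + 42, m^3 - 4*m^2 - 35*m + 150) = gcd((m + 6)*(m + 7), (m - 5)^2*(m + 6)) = m + 6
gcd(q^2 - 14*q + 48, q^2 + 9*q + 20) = 1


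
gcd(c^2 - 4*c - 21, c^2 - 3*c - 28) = c - 7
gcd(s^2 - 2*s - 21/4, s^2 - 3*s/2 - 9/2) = s + 3/2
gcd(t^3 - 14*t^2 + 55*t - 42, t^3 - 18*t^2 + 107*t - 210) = t^2 - 13*t + 42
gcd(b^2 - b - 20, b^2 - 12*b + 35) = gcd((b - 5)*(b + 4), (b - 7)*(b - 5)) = b - 5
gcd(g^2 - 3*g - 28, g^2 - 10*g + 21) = g - 7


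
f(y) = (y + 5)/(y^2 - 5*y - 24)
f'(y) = (5 - 2*y)*(y + 5)/(y^2 - 5*y - 24)^2 + 1/(y^2 - 5*y - 24)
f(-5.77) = -0.02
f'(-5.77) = 0.02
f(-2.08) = -0.31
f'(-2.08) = 0.20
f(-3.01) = 18.07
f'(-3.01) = 1818.17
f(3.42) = -0.29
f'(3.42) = -0.05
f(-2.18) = -0.34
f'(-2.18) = 0.26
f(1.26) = -0.22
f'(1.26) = -0.02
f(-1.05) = -0.22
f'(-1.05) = 0.03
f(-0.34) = -0.21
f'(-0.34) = 0.01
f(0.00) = -0.21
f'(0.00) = 0.00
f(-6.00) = -0.02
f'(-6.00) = 0.01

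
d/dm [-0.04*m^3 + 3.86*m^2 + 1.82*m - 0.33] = -0.12*m^2 + 7.72*m + 1.82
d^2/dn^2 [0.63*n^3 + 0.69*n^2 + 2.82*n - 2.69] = 3.78*n + 1.38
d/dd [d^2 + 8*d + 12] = 2*d + 8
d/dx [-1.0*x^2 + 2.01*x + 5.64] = 2.01 - 2.0*x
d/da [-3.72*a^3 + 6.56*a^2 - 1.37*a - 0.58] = -11.16*a^2 + 13.12*a - 1.37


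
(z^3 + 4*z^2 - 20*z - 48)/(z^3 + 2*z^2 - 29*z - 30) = (z^2 - 2*z - 8)/(z^2 - 4*z - 5)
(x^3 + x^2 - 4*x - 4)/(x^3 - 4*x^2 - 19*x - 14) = (x - 2)/(x - 7)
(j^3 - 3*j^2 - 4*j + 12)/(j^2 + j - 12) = (j^2 - 4)/(j + 4)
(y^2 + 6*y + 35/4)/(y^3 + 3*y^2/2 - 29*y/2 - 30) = (y + 7/2)/(y^2 - y - 12)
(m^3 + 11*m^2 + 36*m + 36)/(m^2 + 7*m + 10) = (m^2 + 9*m + 18)/(m + 5)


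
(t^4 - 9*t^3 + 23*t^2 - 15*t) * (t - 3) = t^5 - 12*t^4 + 50*t^3 - 84*t^2 + 45*t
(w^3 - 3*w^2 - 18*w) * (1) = w^3 - 3*w^2 - 18*w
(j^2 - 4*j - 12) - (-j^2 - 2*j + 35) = 2*j^2 - 2*j - 47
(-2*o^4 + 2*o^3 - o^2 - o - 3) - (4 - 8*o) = -2*o^4 + 2*o^3 - o^2 + 7*o - 7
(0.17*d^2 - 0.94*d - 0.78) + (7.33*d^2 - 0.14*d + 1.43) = 7.5*d^2 - 1.08*d + 0.65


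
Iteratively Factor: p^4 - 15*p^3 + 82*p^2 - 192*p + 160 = (p - 2)*(p^3 - 13*p^2 + 56*p - 80) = (p - 4)*(p - 2)*(p^2 - 9*p + 20) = (p - 4)^2*(p - 2)*(p - 5)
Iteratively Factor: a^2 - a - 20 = (a - 5)*(a + 4)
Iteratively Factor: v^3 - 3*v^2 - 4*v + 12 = (v - 2)*(v^2 - v - 6) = (v - 2)*(v + 2)*(v - 3)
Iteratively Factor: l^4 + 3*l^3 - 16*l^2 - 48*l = (l)*(l^3 + 3*l^2 - 16*l - 48) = l*(l + 3)*(l^2 - 16) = l*(l + 3)*(l + 4)*(l - 4)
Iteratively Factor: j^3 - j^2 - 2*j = (j + 1)*(j^2 - 2*j) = (j - 2)*(j + 1)*(j)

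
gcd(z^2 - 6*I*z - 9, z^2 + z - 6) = 1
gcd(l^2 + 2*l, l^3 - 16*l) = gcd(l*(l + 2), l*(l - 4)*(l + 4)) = l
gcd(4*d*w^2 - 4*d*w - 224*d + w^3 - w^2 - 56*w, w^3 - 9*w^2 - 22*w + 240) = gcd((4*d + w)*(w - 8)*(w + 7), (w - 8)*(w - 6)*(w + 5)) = w - 8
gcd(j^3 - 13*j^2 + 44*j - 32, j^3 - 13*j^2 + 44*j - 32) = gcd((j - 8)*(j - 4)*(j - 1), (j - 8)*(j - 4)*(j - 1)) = j^3 - 13*j^2 + 44*j - 32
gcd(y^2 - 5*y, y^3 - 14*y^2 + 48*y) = y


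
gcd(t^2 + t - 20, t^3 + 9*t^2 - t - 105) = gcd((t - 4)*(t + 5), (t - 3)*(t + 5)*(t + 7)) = t + 5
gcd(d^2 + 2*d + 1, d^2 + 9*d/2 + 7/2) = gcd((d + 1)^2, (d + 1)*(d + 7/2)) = d + 1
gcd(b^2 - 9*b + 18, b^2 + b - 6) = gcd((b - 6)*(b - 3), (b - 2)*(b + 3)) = 1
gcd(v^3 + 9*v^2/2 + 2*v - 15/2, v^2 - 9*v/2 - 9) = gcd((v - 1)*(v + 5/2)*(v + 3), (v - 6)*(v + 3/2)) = 1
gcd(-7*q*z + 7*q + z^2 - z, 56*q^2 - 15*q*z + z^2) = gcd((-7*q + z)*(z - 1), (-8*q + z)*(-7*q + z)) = -7*q + z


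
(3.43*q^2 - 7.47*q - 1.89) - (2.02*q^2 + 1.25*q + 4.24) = 1.41*q^2 - 8.72*q - 6.13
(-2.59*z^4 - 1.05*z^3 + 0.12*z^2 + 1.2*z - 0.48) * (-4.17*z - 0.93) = 10.8003*z^5 + 6.7872*z^4 + 0.4761*z^3 - 5.1156*z^2 + 0.8856*z + 0.4464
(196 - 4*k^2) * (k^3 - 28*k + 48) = -4*k^5 + 308*k^3 - 192*k^2 - 5488*k + 9408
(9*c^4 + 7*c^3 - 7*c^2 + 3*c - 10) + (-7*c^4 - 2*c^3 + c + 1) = 2*c^4 + 5*c^3 - 7*c^2 + 4*c - 9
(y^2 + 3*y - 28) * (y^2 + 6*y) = y^4 + 9*y^3 - 10*y^2 - 168*y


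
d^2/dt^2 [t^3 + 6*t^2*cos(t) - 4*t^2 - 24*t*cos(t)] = -6*t^2*cos(t) + 24*sqrt(2)*t*cos(t + pi/4) + 6*t + 48*sin(t) + 12*cos(t) - 8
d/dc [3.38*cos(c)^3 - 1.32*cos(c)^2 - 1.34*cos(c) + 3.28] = (-10.14*cos(c)^2 + 2.64*cos(c) + 1.34)*sin(c)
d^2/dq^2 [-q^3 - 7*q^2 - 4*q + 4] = -6*q - 14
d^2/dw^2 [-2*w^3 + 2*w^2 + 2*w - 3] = 4 - 12*w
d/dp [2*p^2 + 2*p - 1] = 4*p + 2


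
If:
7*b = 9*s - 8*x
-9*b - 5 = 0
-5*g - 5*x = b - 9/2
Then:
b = -5/9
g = 91/90 - x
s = 8*x/9 - 35/81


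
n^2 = n^2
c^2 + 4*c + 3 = (c + 1)*(c + 3)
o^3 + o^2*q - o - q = (o - 1)*(o + 1)*(o + q)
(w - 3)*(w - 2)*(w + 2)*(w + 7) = w^4 + 4*w^3 - 25*w^2 - 16*w + 84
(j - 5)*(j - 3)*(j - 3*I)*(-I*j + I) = -I*j^4 - 3*j^3 + 9*I*j^3 + 27*j^2 - 23*I*j^2 - 69*j + 15*I*j + 45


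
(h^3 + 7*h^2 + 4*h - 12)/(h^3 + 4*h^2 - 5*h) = (h^2 + 8*h + 12)/(h*(h + 5))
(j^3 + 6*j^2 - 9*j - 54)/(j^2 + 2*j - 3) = (j^2 + 3*j - 18)/(j - 1)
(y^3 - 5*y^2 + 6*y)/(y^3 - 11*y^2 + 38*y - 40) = y*(y - 3)/(y^2 - 9*y + 20)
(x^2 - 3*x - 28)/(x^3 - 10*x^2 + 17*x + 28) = (x + 4)/(x^2 - 3*x - 4)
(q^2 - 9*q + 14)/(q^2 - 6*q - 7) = (q - 2)/(q + 1)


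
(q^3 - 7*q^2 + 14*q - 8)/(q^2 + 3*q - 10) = (q^2 - 5*q + 4)/(q + 5)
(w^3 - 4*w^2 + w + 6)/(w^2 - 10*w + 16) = (w^2 - 2*w - 3)/(w - 8)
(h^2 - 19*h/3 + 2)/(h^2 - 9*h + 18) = (h - 1/3)/(h - 3)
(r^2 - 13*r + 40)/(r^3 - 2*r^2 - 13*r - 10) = (r - 8)/(r^2 + 3*r + 2)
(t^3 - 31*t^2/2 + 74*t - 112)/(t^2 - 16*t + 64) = (t^2 - 15*t/2 + 14)/(t - 8)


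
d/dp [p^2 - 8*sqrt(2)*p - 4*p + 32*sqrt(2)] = 2*p - 8*sqrt(2) - 4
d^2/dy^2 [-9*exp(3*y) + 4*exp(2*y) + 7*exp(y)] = (-81*exp(2*y) + 16*exp(y) + 7)*exp(y)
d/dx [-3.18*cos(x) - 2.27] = 3.18*sin(x)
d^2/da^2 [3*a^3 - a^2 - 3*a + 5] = 18*a - 2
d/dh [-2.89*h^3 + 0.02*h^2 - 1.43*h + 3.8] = -8.67*h^2 + 0.04*h - 1.43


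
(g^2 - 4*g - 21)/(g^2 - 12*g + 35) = (g + 3)/(g - 5)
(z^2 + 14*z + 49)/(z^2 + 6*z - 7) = (z + 7)/(z - 1)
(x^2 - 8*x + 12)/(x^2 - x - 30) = (x - 2)/(x + 5)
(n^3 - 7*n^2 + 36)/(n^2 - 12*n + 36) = (n^2 - n - 6)/(n - 6)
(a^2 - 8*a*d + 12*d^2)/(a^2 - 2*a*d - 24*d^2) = (a - 2*d)/(a + 4*d)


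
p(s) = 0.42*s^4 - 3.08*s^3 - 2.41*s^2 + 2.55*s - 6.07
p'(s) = 1.68*s^3 - 9.24*s^2 - 4.82*s + 2.55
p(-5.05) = 589.42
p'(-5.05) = -425.12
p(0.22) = -5.66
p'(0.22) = 1.06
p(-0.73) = -7.90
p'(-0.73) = 0.49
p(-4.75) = 471.34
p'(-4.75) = -363.08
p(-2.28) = 23.44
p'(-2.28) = -54.41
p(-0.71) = -7.89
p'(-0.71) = 0.71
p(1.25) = -11.64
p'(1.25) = -14.63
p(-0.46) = -7.43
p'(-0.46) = 2.65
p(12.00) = 3064.37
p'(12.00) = 1517.19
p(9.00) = 331.97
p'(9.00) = 435.45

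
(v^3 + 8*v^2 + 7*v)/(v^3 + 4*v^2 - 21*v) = (v + 1)/(v - 3)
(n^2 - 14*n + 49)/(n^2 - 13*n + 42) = (n - 7)/(n - 6)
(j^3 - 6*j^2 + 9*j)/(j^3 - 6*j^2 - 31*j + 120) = j*(j - 3)/(j^2 - 3*j - 40)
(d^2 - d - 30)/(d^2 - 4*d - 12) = (d + 5)/(d + 2)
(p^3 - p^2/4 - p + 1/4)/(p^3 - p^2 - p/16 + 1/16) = 4*(p + 1)/(4*p + 1)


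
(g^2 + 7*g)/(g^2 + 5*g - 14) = g/(g - 2)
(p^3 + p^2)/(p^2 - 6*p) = p*(p + 1)/(p - 6)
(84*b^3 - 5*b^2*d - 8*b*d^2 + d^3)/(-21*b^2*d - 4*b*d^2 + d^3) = (-4*b + d)/d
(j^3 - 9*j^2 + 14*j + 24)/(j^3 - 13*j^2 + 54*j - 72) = (j + 1)/(j - 3)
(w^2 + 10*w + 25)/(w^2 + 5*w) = (w + 5)/w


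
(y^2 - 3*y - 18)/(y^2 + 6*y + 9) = (y - 6)/(y + 3)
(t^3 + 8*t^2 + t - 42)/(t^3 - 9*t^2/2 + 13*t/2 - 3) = 2*(t^2 + 10*t + 21)/(2*t^2 - 5*t + 3)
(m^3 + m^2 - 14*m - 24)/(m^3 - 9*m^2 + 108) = (m^2 - 2*m - 8)/(m^2 - 12*m + 36)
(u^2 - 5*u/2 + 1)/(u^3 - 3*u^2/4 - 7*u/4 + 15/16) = 8*(u - 2)/(8*u^2 - 2*u - 15)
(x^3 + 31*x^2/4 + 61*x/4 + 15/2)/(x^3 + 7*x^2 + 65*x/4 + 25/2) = (4*x^2 + 23*x + 15)/(4*x^2 + 20*x + 25)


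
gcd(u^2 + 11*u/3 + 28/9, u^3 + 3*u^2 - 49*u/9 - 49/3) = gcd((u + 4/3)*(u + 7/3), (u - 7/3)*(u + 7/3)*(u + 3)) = u + 7/3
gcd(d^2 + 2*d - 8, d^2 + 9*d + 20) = d + 4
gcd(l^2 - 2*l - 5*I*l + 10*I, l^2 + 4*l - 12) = l - 2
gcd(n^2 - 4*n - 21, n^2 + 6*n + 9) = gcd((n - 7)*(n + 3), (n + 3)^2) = n + 3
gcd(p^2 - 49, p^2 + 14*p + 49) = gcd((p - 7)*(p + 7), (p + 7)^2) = p + 7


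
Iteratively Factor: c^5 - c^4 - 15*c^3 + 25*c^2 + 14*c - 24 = (c - 1)*(c^4 - 15*c^2 + 10*c + 24) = (c - 1)*(c + 1)*(c^3 - c^2 - 14*c + 24) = (c - 2)*(c - 1)*(c + 1)*(c^2 + c - 12) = (c - 2)*(c - 1)*(c + 1)*(c + 4)*(c - 3)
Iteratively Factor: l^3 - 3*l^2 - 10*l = (l + 2)*(l^2 - 5*l) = l*(l + 2)*(l - 5)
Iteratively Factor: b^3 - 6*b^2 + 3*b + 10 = (b - 5)*(b^2 - b - 2) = (b - 5)*(b + 1)*(b - 2)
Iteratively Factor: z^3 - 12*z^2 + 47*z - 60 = (z - 4)*(z^2 - 8*z + 15) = (z - 5)*(z - 4)*(z - 3)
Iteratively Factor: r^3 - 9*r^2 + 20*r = (r - 5)*(r^2 - 4*r) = r*(r - 5)*(r - 4)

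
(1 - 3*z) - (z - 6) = 7 - 4*z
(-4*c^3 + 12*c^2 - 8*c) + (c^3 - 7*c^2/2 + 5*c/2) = -3*c^3 + 17*c^2/2 - 11*c/2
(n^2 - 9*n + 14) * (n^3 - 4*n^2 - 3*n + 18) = n^5 - 13*n^4 + 47*n^3 - 11*n^2 - 204*n + 252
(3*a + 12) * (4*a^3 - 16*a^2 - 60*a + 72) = 12*a^4 - 372*a^2 - 504*a + 864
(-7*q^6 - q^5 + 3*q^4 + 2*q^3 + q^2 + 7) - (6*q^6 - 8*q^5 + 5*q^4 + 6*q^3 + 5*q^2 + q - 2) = -13*q^6 + 7*q^5 - 2*q^4 - 4*q^3 - 4*q^2 - q + 9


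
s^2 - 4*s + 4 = (s - 2)^2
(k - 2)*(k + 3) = k^2 + k - 6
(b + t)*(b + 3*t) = b^2 + 4*b*t + 3*t^2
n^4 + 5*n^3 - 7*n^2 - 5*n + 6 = (n - 1)^2*(n + 1)*(n + 6)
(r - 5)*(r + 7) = r^2 + 2*r - 35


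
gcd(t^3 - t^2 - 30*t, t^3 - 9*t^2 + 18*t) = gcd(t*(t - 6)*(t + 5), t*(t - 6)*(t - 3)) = t^2 - 6*t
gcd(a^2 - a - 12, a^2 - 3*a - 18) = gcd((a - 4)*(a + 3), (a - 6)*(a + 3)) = a + 3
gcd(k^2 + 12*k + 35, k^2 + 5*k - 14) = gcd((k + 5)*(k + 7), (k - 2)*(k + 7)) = k + 7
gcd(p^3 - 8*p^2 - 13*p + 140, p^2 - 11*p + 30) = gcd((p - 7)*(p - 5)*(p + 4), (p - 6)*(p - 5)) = p - 5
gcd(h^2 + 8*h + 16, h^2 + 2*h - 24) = 1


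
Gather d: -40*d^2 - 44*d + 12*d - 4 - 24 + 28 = -40*d^2 - 32*d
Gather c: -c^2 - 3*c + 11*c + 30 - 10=-c^2 + 8*c + 20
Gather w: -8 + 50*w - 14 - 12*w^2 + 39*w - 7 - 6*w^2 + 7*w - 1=-18*w^2 + 96*w - 30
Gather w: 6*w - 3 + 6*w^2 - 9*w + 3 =6*w^2 - 3*w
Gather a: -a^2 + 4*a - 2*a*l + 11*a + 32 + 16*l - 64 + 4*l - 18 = -a^2 + a*(15 - 2*l) + 20*l - 50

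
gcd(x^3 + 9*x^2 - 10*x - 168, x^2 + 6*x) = x + 6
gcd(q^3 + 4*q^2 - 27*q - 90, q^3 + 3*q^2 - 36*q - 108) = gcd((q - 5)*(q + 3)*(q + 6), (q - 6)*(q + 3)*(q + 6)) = q^2 + 9*q + 18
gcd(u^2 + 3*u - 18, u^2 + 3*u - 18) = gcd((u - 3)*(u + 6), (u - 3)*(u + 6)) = u^2 + 3*u - 18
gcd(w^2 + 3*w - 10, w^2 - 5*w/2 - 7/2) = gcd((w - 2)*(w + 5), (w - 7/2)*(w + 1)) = 1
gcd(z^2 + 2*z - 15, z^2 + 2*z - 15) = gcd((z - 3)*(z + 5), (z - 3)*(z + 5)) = z^2 + 2*z - 15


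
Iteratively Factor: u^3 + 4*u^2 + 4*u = (u)*(u^2 + 4*u + 4) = u*(u + 2)*(u + 2)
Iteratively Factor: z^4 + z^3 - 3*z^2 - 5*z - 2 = (z + 1)*(z^3 - 3*z - 2) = (z - 2)*(z + 1)*(z^2 + 2*z + 1) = (z - 2)*(z + 1)^2*(z + 1)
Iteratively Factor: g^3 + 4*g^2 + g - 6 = (g + 2)*(g^2 + 2*g - 3) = (g + 2)*(g + 3)*(g - 1)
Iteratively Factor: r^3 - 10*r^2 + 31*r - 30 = (r - 2)*(r^2 - 8*r + 15) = (r - 3)*(r - 2)*(r - 5)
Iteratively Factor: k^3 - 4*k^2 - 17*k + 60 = (k - 5)*(k^2 + k - 12) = (k - 5)*(k + 4)*(k - 3)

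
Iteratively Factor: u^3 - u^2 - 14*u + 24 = (u + 4)*(u^2 - 5*u + 6) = (u - 2)*(u + 4)*(u - 3)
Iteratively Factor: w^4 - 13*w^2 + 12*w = (w - 1)*(w^3 + w^2 - 12*w) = (w - 3)*(w - 1)*(w^2 + 4*w) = w*(w - 3)*(w - 1)*(w + 4)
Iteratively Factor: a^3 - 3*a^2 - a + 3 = (a - 1)*(a^2 - 2*a - 3) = (a - 1)*(a + 1)*(a - 3)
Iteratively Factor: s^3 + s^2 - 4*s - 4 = (s + 1)*(s^2 - 4) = (s - 2)*(s + 1)*(s + 2)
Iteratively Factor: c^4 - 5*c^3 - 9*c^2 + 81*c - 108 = (c + 4)*(c^3 - 9*c^2 + 27*c - 27) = (c - 3)*(c + 4)*(c^2 - 6*c + 9) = (c - 3)^2*(c + 4)*(c - 3)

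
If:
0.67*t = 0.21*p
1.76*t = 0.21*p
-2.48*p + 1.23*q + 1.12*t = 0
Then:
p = 0.00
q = 0.00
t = 0.00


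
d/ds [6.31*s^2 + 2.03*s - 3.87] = 12.62*s + 2.03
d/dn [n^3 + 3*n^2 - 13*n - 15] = 3*n^2 + 6*n - 13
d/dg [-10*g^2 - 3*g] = -20*g - 3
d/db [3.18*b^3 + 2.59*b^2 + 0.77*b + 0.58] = 9.54*b^2 + 5.18*b + 0.77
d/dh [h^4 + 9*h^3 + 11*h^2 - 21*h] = 4*h^3 + 27*h^2 + 22*h - 21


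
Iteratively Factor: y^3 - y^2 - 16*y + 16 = (y - 4)*(y^2 + 3*y - 4) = (y - 4)*(y + 4)*(y - 1)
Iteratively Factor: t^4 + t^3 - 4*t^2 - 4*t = (t + 1)*(t^3 - 4*t) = (t + 1)*(t + 2)*(t^2 - 2*t) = (t - 2)*(t + 1)*(t + 2)*(t)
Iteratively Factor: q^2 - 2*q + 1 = (q - 1)*(q - 1)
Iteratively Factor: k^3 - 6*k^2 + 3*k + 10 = (k + 1)*(k^2 - 7*k + 10) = (k - 5)*(k + 1)*(k - 2)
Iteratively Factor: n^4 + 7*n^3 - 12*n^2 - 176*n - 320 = (n + 4)*(n^3 + 3*n^2 - 24*n - 80) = (n + 4)^2*(n^2 - n - 20) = (n + 4)^3*(n - 5)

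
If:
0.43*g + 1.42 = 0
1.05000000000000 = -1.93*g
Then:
No Solution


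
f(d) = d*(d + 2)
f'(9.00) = 20.00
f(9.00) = 99.00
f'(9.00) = 20.00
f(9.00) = 99.00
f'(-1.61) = -1.22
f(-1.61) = -0.63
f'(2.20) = 6.40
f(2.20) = 9.24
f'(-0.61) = 0.78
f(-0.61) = -0.85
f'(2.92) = 7.84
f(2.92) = 14.37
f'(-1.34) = -0.68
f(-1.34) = -0.88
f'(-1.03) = -0.06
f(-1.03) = -1.00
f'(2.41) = 6.82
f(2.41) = 10.63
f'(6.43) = 14.86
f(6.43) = 54.20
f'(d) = 2*d + 2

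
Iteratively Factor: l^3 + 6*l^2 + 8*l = (l + 4)*(l^2 + 2*l) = (l + 2)*(l + 4)*(l)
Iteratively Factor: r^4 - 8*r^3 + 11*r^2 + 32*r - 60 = (r + 2)*(r^3 - 10*r^2 + 31*r - 30) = (r - 3)*(r + 2)*(r^2 - 7*r + 10) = (r - 5)*(r - 3)*(r + 2)*(r - 2)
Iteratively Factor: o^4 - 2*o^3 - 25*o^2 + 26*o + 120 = (o - 5)*(o^3 + 3*o^2 - 10*o - 24) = (o - 5)*(o + 2)*(o^2 + o - 12) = (o - 5)*(o - 3)*(o + 2)*(o + 4)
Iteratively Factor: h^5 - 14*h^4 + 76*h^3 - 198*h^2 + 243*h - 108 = (h - 3)*(h^4 - 11*h^3 + 43*h^2 - 69*h + 36) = (h - 3)*(h - 1)*(h^3 - 10*h^2 + 33*h - 36) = (h - 3)^2*(h - 1)*(h^2 - 7*h + 12) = (h - 4)*(h - 3)^2*(h - 1)*(h - 3)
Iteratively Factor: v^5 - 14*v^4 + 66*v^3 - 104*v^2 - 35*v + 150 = (v + 1)*(v^4 - 15*v^3 + 81*v^2 - 185*v + 150) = (v - 3)*(v + 1)*(v^3 - 12*v^2 + 45*v - 50) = (v - 3)*(v - 2)*(v + 1)*(v^2 - 10*v + 25) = (v - 5)*(v - 3)*(v - 2)*(v + 1)*(v - 5)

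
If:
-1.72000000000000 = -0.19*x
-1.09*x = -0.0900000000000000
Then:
No Solution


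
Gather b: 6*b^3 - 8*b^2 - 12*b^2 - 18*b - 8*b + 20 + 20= 6*b^3 - 20*b^2 - 26*b + 40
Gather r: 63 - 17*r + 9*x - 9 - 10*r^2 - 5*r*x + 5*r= -10*r^2 + r*(-5*x - 12) + 9*x + 54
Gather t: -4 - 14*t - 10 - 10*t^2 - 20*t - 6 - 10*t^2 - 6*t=-20*t^2 - 40*t - 20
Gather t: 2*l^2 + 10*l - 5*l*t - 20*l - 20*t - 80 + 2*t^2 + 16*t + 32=2*l^2 - 10*l + 2*t^2 + t*(-5*l - 4) - 48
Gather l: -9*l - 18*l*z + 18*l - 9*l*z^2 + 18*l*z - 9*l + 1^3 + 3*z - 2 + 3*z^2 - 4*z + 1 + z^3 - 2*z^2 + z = -9*l*z^2 + z^3 + z^2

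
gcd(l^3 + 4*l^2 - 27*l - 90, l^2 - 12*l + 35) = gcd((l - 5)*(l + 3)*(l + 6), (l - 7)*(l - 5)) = l - 5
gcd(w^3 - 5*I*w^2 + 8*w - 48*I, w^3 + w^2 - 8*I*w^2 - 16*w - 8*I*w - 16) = w^2 - 8*I*w - 16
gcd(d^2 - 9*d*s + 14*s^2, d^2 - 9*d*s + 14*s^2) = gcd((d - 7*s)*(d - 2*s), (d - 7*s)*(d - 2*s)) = d^2 - 9*d*s + 14*s^2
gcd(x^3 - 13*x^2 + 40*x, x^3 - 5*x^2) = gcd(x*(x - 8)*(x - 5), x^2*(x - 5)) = x^2 - 5*x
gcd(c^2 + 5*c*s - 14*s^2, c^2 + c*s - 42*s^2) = c + 7*s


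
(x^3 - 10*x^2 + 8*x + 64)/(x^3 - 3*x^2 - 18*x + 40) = (x^3 - 10*x^2 + 8*x + 64)/(x^3 - 3*x^2 - 18*x + 40)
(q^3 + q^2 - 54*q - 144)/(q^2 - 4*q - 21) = (q^2 - 2*q - 48)/(q - 7)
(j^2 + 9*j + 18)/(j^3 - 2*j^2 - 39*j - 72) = (j + 6)/(j^2 - 5*j - 24)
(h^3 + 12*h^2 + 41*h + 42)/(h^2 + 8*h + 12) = (h^2 + 10*h + 21)/(h + 6)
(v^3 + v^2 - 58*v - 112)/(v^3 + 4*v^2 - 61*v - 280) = (v + 2)/(v + 5)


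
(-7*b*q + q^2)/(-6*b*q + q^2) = (7*b - q)/(6*b - q)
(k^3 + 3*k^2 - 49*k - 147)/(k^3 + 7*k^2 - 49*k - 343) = (k + 3)/(k + 7)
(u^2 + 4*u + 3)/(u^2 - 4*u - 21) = (u + 1)/(u - 7)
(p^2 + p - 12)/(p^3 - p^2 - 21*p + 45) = (p + 4)/(p^2 + 2*p - 15)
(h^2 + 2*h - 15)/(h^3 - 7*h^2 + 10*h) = (h^2 + 2*h - 15)/(h*(h^2 - 7*h + 10))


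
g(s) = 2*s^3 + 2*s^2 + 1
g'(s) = 6*s^2 + 4*s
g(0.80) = 3.30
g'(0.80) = 7.04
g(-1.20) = 0.42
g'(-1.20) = 3.84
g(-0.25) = 1.09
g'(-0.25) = -0.62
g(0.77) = 3.10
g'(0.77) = 6.64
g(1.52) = 12.64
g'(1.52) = 19.94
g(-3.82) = -81.30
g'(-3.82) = 72.27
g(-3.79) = -79.15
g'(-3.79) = 71.02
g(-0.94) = 1.11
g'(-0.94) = 1.54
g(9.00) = 1621.00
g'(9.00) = 522.00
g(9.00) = 1621.00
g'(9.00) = 522.00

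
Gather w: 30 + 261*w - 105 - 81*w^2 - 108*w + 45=-81*w^2 + 153*w - 30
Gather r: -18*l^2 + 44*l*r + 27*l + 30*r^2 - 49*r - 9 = -18*l^2 + 27*l + 30*r^2 + r*(44*l - 49) - 9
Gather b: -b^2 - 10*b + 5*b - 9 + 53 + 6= -b^2 - 5*b + 50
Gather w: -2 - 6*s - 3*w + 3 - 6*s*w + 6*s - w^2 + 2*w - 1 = -w^2 + w*(-6*s - 1)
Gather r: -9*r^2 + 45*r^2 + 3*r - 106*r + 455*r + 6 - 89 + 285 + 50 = 36*r^2 + 352*r + 252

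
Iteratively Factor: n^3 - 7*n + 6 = (n + 3)*(n^2 - 3*n + 2) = (n - 2)*(n + 3)*(n - 1)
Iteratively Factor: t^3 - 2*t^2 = (t - 2)*(t^2) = t*(t - 2)*(t)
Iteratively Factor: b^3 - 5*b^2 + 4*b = (b)*(b^2 - 5*b + 4) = b*(b - 1)*(b - 4)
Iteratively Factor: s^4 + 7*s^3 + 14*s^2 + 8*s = (s)*(s^3 + 7*s^2 + 14*s + 8) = s*(s + 2)*(s^2 + 5*s + 4) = s*(s + 1)*(s + 2)*(s + 4)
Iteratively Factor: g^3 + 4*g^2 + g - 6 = (g + 2)*(g^2 + 2*g - 3) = (g + 2)*(g + 3)*(g - 1)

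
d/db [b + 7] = 1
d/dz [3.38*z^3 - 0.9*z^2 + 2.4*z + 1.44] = 10.14*z^2 - 1.8*z + 2.4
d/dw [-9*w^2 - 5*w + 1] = -18*w - 5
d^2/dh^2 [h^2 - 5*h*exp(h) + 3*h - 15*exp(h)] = -5*h*exp(h) - 25*exp(h) + 2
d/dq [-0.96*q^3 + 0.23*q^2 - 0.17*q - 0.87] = -2.88*q^2 + 0.46*q - 0.17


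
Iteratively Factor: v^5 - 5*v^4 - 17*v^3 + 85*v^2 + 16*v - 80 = (v + 1)*(v^4 - 6*v^3 - 11*v^2 + 96*v - 80) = (v - 1)*(v + 1)*(v^3 - 5*v^2 - 16*v + 80) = (v - 5)*(v - 1)*(v + 1)*(v^2 - 16) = (v - 5)*(v - 1)*(v + 1)*(v + 4)*(v - 4)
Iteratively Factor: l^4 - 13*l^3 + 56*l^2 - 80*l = (l)*(l^3 - 13*l^2 + 56*l - 80) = l*(l - 4)*(l^2 - 9*l + 20) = l*(l - 4)^2*(l - 5)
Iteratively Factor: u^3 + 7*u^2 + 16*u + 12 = (u + 3)*(u^2 + 4*u + 4) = (u + 2)*(u + 3)*(u + 2)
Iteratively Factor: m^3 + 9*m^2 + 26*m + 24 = (m + 3)*(m^2 + 6*m + 8) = (m + 2)*(m + 3)*(m + 4)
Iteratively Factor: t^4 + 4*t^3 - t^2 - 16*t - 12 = (t + 3)*(t^3 + t^2 - 4*t - 4) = (t - 2)*(t + 3)*(t^2 + 3*t + 2) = (t - 2)*(t + 2)*(t + 3)*(t + 1)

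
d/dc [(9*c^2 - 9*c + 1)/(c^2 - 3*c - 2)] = (-18*c^2 - 38*c + 21)/(c^4 - 6*c^3 + 5*c^2 + 12*c + 4)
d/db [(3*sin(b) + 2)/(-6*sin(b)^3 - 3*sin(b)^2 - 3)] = (12*sin(b)^3 + 15*sin(b)^2 + 4*sin(b) - 3)*cos(b)/(3*(2*sin(b)^3 + sin(b)^2 + 1)^2)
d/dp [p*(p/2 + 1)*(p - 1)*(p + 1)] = 2*p^3 + 3*p^2 - p - 1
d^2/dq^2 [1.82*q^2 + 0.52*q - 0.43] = 3.64000000000000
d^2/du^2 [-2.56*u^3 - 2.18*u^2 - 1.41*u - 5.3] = -15.36*u - 4.36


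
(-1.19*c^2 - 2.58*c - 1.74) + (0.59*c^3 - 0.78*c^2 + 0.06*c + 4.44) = 0.59*c^3 - 1.97*c^2 - 2.52*c + 2.7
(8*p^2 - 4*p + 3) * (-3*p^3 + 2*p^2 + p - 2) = -24*p^5 + 28*p^4 - 9*p^3 - 14*p^2 + 11*p - 6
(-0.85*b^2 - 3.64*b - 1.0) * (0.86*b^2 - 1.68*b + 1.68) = -0.731*b^4 - 1.7024*b^3 + 3.8272*b^2 - 4.4352*b - 1.68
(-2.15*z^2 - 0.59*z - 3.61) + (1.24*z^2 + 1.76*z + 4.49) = -0.91*z^2 + 1.17*z + 0.88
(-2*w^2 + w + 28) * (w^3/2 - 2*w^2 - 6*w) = -w^5 + 9*w^4/2 + 24*w^3 - 62*w^2 - 168*w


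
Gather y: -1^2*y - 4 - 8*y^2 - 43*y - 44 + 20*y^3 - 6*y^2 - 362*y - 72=20*y^3 - 14*y^2 - 406*y - 120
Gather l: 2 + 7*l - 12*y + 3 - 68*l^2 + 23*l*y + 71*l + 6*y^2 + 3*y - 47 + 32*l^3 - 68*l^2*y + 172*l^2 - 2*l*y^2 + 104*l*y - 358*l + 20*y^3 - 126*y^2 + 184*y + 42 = 32*l^3 + l^2*(104 - 68*y) + l*(-2*y^2 + 127*y - 280) + 20*y^3 - 120*y^2 + 175*y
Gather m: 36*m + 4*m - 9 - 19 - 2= 40*m - 30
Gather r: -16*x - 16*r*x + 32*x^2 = -16*r*x + 32*x^2 - 16*x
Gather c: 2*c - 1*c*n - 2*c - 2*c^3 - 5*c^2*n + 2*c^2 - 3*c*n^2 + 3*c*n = -2*c^3 + c^2*(2 - 5*n) + c*(-3*n^2 + 2*n)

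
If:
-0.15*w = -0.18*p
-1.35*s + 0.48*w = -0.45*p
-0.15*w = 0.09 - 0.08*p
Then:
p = -0.90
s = -0.68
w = -1.08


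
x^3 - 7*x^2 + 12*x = x*(x - 4)*(x - 3)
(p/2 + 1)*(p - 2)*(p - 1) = p^3/2 - p^2/2 - 2*p + 2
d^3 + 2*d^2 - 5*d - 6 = (d - 2)*(d + 1)*(d + 3)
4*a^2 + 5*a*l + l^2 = (a + l)*(4*a + l)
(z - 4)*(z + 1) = z^2 - 3*z - 4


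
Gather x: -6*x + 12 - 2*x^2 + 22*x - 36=-2*x^2 + 16*x - 24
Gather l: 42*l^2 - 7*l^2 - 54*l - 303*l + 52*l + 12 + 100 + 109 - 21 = 35*l^2 - 305*l + 200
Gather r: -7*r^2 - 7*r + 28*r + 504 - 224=-7*r^2 + 21*r + 280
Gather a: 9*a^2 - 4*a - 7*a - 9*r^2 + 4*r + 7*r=9*a^2 - 11*a - 9*r^2 + 11*r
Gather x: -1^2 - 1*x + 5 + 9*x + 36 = 8*x + 40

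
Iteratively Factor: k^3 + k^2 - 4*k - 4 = (k + 1)*(k^2 - 4) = (k - 2)*(k + 1)*(k + 2)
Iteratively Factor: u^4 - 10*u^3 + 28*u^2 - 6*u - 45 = (u - 3)*(u^3 - 7*u^2 + 7*u + 15) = (u - 3)^2*(u^2 - 4*u - 5) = (u - 3)^2*(u + 1)*(u - 5)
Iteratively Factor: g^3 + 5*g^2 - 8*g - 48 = (g - 3)*(g^2 + 8*g + 16) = (g - 3)*(g + 4)*(g + 4)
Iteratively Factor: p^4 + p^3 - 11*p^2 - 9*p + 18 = (p - 1)*(p^3 + 2*p^2 - 9*p - 18) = (p - 1)*(p + 3)*(p^2 - p - 6) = (p - 1)*(p + 2)*(p + 3)*(p - 3)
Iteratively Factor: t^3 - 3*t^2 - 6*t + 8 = (t + 2)*(t^2 - 5*t + 4) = (t - 1)*(t + 2)*(t - 4)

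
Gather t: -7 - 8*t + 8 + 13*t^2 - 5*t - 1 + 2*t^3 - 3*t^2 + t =2*t^3 + 10*t^2 - 12*t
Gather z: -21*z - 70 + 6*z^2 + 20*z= 6*z^2 - z - 70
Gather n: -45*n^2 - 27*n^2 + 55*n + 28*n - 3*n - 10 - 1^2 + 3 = -72*n^2 + 80*n - 8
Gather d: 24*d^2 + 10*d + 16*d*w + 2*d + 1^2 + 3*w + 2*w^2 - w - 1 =24*d^2 + d*(16*w + 12) + 2*w^2 + 2*w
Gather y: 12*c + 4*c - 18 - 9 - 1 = 16*c - 28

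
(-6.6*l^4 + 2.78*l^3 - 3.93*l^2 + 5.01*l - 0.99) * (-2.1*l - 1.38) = 13.86*l^5 + 3.27*l^4 + 4.4166*l^3 - 5.0976*l^2 - 4.8348*l + 1.3662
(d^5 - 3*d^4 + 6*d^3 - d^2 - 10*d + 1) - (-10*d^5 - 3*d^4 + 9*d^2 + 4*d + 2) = 11*d^5 + 6*d^3 - 10*d^2 - 14*d - 1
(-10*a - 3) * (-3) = 30*a + 9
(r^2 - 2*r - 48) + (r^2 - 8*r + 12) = 2*r^2 - 10*r - 36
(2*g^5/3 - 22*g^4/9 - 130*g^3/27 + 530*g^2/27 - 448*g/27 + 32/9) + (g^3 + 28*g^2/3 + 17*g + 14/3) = 2*g^5/3 - 22*g^4/9 - 103*g^3/27 + 782*g^2/27 + 11*g/27 + 74/9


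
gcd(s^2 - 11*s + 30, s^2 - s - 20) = s - 5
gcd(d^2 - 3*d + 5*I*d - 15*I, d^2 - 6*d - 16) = 1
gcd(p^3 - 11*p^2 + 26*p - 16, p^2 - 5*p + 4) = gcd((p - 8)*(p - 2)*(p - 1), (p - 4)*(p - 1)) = p - 1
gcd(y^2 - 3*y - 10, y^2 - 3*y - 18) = 1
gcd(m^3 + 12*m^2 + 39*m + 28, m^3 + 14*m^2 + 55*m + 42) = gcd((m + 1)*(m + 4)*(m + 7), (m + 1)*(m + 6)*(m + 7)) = m^2 + 8*m + 7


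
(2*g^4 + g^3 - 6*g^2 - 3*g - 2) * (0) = 0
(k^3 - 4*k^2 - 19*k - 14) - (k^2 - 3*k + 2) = k^3 - 5*k^2 - 16*k - 16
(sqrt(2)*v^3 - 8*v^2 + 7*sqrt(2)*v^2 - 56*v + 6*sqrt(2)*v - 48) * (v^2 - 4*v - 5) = sqrt(2)*v^5 - 8*v^4 + 3*sqrt(2)*v^4 - 27*sqrt(2)*v^3 - 24*v^3 - 59*sqrt(2)*v^2 + 216*v^2 - 30*sqrt(2)*v + 472*v + 240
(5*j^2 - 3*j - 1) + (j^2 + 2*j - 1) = 6*j^2 - j - 2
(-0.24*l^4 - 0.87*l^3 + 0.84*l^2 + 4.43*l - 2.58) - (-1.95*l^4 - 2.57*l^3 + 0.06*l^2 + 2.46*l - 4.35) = 1.71*l^4 + 1.7*l^3 + 0.78*l^2 + 1.97*l + 1.77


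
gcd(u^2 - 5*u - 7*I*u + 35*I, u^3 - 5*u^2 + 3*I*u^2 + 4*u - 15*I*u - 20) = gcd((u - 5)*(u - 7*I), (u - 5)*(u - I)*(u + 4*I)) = u - 5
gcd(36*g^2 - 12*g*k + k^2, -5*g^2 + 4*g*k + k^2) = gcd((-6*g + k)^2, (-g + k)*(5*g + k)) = 1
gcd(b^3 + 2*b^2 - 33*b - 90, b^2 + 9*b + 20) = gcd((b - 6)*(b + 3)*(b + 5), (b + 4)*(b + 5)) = b + 5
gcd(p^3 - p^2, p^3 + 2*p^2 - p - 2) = p - 1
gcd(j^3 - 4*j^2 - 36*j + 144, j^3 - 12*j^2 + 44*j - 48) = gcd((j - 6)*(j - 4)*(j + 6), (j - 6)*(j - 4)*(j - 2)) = j^2 - 10*j + 24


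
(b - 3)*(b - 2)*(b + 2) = b^3 - 3*b^2 - 4*b + 12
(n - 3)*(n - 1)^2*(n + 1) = n^4 - 4*n^3 + 2*n^2 + 4*n - 3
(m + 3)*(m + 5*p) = m^2 + 5*m*p + 3*m + 15*p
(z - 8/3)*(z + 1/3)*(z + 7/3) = z^3 - 19*z/3 - 56/27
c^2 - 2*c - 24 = (c - 6)*(c + 4)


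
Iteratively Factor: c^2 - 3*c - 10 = (c - 5)*(c + 2)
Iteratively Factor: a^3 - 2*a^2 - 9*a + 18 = (a - 2)*(a^2 - 9) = (a - 3)*(a - 2)*(a + 3)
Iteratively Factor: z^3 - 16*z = (z + 4)*(z^2 - 4*z) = (z - 4)*(z + 4)*(z)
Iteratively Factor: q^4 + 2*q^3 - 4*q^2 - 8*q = (q + 2)*(q^3 - 4*q) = (q - 2)*(q + 2)*(q^2 + 2*q) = q*(q - 2)*(q + 2)*(q + 2)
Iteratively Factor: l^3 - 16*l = (l + 4)*(l^2 - 4*l) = l*(l + 4)*(l - 4)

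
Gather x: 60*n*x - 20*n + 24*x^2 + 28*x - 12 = -20*n + 24*x^2 + x*(60*n + 28) - 12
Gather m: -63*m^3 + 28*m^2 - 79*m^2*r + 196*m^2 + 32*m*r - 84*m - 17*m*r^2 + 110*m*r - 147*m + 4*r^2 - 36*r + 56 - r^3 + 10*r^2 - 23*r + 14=-63*m^3 + m^2*(224 - 79*r) + m*(-17*r^2 + 142*r - 231) - r^3 + 14*r^2 - 59*r + 70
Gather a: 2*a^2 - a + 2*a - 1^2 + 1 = 2*a^2 + a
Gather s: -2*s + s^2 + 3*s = s^2 + s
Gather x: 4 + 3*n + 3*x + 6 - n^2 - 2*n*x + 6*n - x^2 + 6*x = -n^2 + 9*n - x^2 + x*(9 - 2*n) + 10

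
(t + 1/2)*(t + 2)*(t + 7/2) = t^3 + 6*t^2 + 39*t/4 + 7/2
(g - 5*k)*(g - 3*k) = g^2 - 8*g*k + 15*k^2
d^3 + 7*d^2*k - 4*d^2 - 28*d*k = d*(d - 4)*(d + 7*k)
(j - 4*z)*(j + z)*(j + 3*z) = j^3 - 13*j*z^2 - 12*z^3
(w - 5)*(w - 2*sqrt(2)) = w^2 - 5*w - 2*sqrt(2)*w + 10*sqrt(2)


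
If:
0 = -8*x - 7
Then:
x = -7/8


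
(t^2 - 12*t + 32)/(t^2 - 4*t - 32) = (t - 4)/(t + 4)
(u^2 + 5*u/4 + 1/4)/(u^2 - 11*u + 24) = (4*u^2 + 5*u + 1)/(4*(u^2 - 11*u + 24))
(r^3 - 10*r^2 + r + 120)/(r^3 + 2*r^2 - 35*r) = (r^2 - 5*r - 24)/(r*(r + 7))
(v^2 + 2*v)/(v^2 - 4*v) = (v + 2)/(v - 4)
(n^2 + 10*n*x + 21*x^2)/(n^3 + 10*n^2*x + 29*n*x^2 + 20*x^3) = (n^2 + 10*n*x + 21*x^2)/(n^3 + 10*n^2*x + 29*n*x^2 + 20*x^3)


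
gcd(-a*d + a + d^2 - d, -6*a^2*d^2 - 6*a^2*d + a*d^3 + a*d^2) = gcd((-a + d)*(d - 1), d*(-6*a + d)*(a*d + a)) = 1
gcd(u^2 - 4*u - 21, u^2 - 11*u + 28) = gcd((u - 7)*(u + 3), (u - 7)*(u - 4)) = u - 7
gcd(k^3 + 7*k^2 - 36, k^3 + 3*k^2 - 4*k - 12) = k^2 + k - 6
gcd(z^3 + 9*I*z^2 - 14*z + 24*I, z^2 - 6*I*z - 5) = z - I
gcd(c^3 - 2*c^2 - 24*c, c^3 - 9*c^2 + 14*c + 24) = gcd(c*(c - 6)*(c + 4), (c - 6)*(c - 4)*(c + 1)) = c - 6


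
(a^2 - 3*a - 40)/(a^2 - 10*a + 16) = (a + 5)/(a - 2)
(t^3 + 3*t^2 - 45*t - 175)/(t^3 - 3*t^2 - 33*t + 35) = (t + 5)/(t - 1)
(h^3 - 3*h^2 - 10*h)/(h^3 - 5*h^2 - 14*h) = (h - 5)/(h - 7)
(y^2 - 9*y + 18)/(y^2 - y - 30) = (y - 3)/(y + 5)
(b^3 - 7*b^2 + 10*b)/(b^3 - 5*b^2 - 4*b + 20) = b/(b + 2)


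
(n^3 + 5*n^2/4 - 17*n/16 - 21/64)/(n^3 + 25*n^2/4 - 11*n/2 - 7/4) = (n^2 + n - 21/16)/(n^2 + 6*n - 7)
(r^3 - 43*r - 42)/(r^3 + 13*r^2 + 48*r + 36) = (r - 7)/(r + 6)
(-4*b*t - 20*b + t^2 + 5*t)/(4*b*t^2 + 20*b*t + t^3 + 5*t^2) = (-4*b + t)/(t*(4*b + t))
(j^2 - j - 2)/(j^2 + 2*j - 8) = (j + 1)/(j + 4)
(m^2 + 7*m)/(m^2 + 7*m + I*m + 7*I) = m/(m + I)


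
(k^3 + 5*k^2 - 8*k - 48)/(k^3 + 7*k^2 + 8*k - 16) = (k - 3)/(k - 1)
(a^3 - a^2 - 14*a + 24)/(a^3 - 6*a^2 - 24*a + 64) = (a - 3)/(a - 8)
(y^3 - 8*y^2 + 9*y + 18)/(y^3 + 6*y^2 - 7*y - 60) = (y^2 - 5*y - 6)/(y^2 + 9*y + 20)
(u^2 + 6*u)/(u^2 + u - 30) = u/(u - 5)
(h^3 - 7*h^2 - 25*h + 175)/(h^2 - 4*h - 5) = (h^2 - 2*h - 35)/(h + 1)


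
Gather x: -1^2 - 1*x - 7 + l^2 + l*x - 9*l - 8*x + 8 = l^2 - 9*l + x*(l - 9)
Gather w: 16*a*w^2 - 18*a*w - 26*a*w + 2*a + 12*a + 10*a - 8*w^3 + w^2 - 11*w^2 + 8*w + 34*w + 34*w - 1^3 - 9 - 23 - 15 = 24*a - 8*w^3 + w^2*(16*a - 10) + w*(76 - 44*a) - 48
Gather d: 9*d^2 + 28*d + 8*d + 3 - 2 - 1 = 9*d^2 + 36*d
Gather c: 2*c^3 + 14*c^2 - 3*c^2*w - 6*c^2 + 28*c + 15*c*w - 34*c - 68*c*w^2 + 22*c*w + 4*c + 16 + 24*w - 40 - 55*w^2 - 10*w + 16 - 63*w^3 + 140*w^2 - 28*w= 2*c^3 + c^2*(8 - 3*w) + c*(-68*w^2 + 37*w - 2) - 63*w^3 + 85*w^2 - 14*w - 8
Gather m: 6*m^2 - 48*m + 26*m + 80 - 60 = 6*m^2 - 22*m + 20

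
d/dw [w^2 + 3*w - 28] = 2*w + 3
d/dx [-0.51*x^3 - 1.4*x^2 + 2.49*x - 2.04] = -1.53*x^2 - 2.8*x + 2.49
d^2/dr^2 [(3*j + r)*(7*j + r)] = 2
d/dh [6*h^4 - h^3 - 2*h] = 24*h^3 - 3*h^2 - 2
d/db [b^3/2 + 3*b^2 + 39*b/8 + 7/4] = 3*b^2/2 + 6*b + 39/8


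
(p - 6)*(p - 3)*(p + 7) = p^3 - 2*p^2 - 45*p + 126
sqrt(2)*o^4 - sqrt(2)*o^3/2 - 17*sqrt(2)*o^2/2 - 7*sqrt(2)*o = o*(o - 7/2)*(o + 2)*(sqrt(2)*o + sqrt(2))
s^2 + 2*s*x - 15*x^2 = (s - 3*x)*(s + 5*x)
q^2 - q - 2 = (q - 2)*(q + 1)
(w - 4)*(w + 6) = w^2 + 2*w - 24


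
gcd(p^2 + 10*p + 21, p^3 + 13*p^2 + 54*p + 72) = p + 3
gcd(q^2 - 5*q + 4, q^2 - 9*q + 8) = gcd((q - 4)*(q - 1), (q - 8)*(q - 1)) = q - 1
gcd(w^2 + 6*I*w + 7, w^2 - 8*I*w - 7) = w - I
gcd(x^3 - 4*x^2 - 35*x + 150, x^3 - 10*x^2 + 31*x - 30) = x - 5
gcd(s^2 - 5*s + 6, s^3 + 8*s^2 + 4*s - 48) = s - 2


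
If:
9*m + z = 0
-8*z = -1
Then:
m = -1/72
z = 1/8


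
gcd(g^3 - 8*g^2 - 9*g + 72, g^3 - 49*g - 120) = g^2 - 5*g - 24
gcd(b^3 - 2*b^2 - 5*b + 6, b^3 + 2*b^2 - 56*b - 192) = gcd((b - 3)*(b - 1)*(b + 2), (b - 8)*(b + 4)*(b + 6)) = 1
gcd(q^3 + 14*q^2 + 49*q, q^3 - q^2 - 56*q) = q^2 + 7*q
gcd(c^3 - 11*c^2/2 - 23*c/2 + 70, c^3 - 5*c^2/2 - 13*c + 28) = c^2 - c/2 - 14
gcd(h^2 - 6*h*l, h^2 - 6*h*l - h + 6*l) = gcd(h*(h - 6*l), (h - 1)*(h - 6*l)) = h - 6*l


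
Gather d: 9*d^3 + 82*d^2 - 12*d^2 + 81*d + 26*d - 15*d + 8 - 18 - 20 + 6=9*d^3 + 70*d^2 + 92*d - 24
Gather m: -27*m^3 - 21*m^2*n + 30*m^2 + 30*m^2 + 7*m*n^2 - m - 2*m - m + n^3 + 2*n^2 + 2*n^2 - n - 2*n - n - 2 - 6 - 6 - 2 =-27*m^3 + m^2*(60 - 21*n) + m*(7*n^2 - 4) + n^3 + 4*n^2 - 4*n - 16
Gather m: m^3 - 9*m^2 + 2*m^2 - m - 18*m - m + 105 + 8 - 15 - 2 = m^3 - 7*m^2 - 20*m + 96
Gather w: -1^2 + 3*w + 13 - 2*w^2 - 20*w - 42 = -2*w^2 - 17*w - 30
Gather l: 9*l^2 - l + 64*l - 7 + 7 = 9*l^2 + 63*l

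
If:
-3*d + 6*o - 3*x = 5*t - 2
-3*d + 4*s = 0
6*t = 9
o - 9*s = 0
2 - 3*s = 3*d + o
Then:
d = 1/6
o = 9/8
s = 1/8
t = 3/2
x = 1/4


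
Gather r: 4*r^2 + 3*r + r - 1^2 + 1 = 4*r^2 + 4*r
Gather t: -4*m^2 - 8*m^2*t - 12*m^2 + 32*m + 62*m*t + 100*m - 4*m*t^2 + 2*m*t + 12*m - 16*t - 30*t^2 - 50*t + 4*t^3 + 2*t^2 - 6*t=-16*m^2 + 144*m + 4*t^3 + t^2*(-4*m - 28) + t*(-8*m^2 + 64*m - 72)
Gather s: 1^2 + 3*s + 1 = 3*s + 2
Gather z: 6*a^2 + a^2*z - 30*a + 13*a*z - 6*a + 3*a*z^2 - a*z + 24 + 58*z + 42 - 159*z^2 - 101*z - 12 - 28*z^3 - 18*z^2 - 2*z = 6*a^2 - 36*a - 28*z^3 + z^2*(3*a - 177) + z*(a^2 + 12*a - 45) + 54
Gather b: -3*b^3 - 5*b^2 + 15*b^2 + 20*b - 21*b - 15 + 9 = -3*b^3 + 10*b^2 - b - 6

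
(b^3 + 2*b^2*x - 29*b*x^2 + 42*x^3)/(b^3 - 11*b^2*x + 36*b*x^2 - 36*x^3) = (-b - 7*x)/(-b + 6*x)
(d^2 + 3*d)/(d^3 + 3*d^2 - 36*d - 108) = d/(d^2 - 36)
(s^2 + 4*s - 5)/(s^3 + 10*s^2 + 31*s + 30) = (s - 1)/(s^2 + 5*s + 6)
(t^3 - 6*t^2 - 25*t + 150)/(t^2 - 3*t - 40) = (t^2 - 11*t + 30)/(t - 8)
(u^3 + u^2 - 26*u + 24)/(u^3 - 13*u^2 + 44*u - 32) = (u + 6)/(u - 8)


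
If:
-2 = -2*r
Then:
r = 1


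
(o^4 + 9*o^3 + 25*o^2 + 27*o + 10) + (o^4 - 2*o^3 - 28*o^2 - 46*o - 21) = 2*o^4 + 7*o^3 - 3*o^2 - 19*o - 11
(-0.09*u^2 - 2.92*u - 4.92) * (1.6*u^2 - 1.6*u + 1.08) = -0.144*u^4 - 4.528*u^3 - 3.2972*u^2 + 4.7184*u - 5.3136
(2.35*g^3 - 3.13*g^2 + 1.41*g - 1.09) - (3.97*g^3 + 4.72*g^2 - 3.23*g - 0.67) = -1.62*g^3 - 7.85*g^2 + 4.64*g - 0.42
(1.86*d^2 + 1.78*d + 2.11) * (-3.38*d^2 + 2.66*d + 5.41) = -6.2868*d^4 - 1.0688*d^3 + 7.6656*d^2 + 15.2424*d + 11.4151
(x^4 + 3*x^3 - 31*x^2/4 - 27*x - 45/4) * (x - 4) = x^5 - x^4 - 79*x^3/4 + 4*x^2 + 387*x/4 + 45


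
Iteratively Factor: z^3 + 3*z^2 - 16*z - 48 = (z + 4)*(z^2 - z - 12) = (z + 3)*(z + 4)*(z - 4)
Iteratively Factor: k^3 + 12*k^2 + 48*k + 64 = (k + 4)*(k^2 + 8*k + 16) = (k + 4)^2*(k + 4)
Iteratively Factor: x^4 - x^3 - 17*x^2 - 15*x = (x + 3)*(x^3 - 4*x^2 - 5*x) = (x - 5)*(x + 3)*(x^2 + x) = x*(x - 5)*(x + 3)*(x + 1)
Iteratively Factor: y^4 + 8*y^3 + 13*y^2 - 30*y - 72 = (y + 3)*(y^3 + 5*y^2 - 2*y - 24) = (y + 3)*(y + 4)*(y^2 + y - 6) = (y - 2)*(y + 3)*(y + 4)*(y + 3)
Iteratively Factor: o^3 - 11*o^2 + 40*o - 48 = (o - 4)*(o^2 - 7*o + 12) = (o - 4)*(o - 3)*(o - 4)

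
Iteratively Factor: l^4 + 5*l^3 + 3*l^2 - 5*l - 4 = (l + 1)*(l^3 + 4*l^2 - l - 4) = (l + 1)*(l + 4)*(l^2 - 1) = (l - 1)*(l + 1)*(l + 4)*(l + 1)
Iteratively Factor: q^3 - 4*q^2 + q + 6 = (q - 2)*(q^2 - 2*q - 3) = (q - 2)*(q + 1)*(q - 3)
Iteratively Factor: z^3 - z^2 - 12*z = (z)*(z^2 - z - 12) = z*(z - 4)*(z + 3)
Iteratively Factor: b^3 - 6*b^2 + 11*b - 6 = (b - 2)*(b^2 - 4*b + 3) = (b - 3)*(b - 2)*(b - 1)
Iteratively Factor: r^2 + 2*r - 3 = (r - 1)*(r + 3)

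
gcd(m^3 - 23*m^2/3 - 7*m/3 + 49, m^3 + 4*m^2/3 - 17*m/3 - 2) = 1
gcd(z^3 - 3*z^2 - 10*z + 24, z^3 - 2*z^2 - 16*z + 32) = z^2 - 6*z + 8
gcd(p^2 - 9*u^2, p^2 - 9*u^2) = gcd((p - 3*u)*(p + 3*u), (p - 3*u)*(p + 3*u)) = p^2 - 9*u^2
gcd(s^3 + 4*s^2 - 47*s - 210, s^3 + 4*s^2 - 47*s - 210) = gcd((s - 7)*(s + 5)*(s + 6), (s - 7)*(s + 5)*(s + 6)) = s^3 + 4*s^2 - 47*s - 210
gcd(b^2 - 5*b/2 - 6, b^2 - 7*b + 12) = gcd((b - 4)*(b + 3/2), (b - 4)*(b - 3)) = b - 4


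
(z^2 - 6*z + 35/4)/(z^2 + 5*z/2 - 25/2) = (z - 7/2)/(z + 5)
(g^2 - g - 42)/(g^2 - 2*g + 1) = (g^2 - g - 42)/(g^2 - 2*g + 1)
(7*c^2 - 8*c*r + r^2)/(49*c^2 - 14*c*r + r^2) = (-c + r)/(-7*c + r)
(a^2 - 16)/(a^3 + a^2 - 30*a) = (a^2 - 16)/(a*(a^2 + a - 30))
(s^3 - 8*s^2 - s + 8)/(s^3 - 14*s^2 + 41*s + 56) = (s - 1)/(s - 7)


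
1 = 1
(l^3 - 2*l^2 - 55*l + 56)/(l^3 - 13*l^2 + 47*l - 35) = (l^2 - l - 56)/(l^2 - 12*l + 35)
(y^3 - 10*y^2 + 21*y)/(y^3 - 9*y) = (y - 7)/(y + 3)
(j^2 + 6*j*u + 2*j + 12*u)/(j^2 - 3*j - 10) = (j + 6*u)/(j - 5)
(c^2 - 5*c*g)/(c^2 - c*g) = (c - 5*g)/(c - g)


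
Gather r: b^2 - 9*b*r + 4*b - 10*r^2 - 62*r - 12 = b^2 + 4*b - 10*r^2 + r*(-9*b - 62) - 12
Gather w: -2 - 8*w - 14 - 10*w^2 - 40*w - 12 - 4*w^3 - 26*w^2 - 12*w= -4*w^3 - 36*w^2 - 60*w - 28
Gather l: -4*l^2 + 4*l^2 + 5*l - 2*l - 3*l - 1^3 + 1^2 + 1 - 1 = 0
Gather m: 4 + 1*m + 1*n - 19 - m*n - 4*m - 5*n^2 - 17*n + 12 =m*(-n - 3) - 5*n^2 - 16*n - 3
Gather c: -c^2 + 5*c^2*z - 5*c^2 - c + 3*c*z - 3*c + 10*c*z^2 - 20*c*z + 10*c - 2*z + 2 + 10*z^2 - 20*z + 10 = c^2*(5*z - 6) + c*(10*z^2 - 17*z + 6) + 10*z^2 - 22*z + 12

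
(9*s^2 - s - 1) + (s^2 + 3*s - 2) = 10*s^2 + 2*s - 3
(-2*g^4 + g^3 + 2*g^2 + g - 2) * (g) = -2*g^5 + g^4 + 2*g^3 + g^2 - 2*g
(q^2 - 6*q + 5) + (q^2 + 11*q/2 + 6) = 2*q^2 - q/2 + 11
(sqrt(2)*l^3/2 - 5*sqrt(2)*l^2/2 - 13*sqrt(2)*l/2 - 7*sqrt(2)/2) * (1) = sqrt(2)*l^3/2 - 5*sqrt(2)*l^2/2 - 13*sqrt(2)*l/2 - 7*sqrt(2)/2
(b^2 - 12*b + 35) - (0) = b^2 - 12*b + 35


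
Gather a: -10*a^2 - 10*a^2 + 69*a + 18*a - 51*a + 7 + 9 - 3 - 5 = -20*a^2 + 36*a + 8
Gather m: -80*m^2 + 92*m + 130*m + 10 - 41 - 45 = -80*m^2 + 222*m - 76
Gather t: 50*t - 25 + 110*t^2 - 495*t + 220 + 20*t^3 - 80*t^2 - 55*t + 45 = 20*t^3 + 30*t^2 - 500*t + 240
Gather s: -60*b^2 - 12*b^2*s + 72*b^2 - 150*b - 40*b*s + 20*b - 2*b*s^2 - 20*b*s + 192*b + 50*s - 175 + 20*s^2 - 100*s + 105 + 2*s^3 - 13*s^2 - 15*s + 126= 12*b^2 + 62*b + 2*s^3 + s^2*(7 - 2*b) + s*(-12*b^2 - 60*b - 65) + 56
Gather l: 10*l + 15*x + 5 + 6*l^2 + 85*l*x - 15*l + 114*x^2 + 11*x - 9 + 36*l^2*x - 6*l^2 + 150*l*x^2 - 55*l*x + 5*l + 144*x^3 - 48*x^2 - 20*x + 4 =36*l^2*x + l*(150*x^2 + 30*x) + 144*x^3 + 66*x^2 + 6*x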